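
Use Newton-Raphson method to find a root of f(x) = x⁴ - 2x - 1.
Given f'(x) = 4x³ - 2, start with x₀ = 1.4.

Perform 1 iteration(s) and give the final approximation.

f(x) = x⁴ - 2x - 1
f'(x) = 4x³ - 2
x₀ = 1.4

Newton-Raphson formula: x_{n+1} = x_n - f(x_n)/f'(x_n)

Iteration 1:
  f(1.400000) = 0.041600
  f'(1.400000) = 8.976000
  x_1 = 1.400000 - 0.041600/8.976000 = 1.395365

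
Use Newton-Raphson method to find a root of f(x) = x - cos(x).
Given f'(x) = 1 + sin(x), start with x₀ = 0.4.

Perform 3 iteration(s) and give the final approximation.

f(x) = x - cos(x)
f'(x) = 1 + sin(x)
x₀ = 0.4

Newton-Raphson formula: x_{n+1} = x_n - f(x_n)/f'(x_n)

Iteration 1:
  f(0.400000) = -0.521061
  f'(0.400000) = 1.389418
  x_1 = 0.400000 - (-0.521061)/1.389418 = 0.775021
Iteration 2:
  f(0.775021) = 0.060615
  f'(0.775021) = 1.699731
  x_2 = 0.775021 - 0.060615/1.699731 = 0.739360
Iteration 3:
  f(0.739360) = 0.000460
  f'(0.739360) = 1.673815
  x_3 = 0.739360 - 0.000460/1.673815 = 0.739085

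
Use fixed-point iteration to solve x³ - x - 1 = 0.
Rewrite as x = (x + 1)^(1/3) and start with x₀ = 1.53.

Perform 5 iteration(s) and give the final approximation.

Equation: x³ - x - 1 = 0
Fixed-point form: x = (x + 1)^(1/3)
x₀ = 1.53

x_1 = g(1.530000) = 1.362616
x_2 = g(1.362616) = 1.331878
x_3 = g(1.331878) = 1.326077
x_4 = g(1.326077) = 1.324976
x_5 = g(1.324976) = 1.324767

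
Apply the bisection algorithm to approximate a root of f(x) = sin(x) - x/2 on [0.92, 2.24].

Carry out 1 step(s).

f(x) = sin(x) - x/2
Initial interval: [0.92, 2.24]

Iteration 1:
  c_1 = (0.920000 + 2.240000)/2 = 1.580000
  f(c_1) = f(1.580000) = 0.209958
  f(a) × f(c) ≥ 0, new interval: [1.580000, 2.240000]

After 1 iteration(s), the approximation is c_1 = 1.580000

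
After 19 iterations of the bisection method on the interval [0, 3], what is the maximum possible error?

Bisection error bound: |error| ≤ (b-a)/2^n
|error| ≤ (3 - 0)/2^19 = 3/2^19
|error| ≤ 0.0000057220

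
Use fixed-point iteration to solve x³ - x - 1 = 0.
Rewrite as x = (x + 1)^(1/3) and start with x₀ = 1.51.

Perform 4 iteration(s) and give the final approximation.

Equation: x³ - x - 1 = 0
Fixed-point form: x = (x + 1)^(1/3)
x₀ = 1.51

x_1 = g(1.510000) = 1.359016
x_2 = g(1.359016) = 1.331201
x_3 = g(1.331201) = 1.325948
x_4 = g(1.325948) = 1.324952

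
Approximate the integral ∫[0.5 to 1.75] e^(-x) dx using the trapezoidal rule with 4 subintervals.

f(x) = e^(-x)
a = 0.5, b = 1.75, n = 4
h = (b - a)/n = 0.312500

Trapezoidal rule: (h/2)[f(x₀) + 2f(x₁) + 2f(x₂) + ... + f(xₙ)]

x_0 = 0.5000, f(x_0) = 0.606531, coefficient = 1
x_1 = 0.8125, f(x_1) = 0.443747, coefficient = 2
x_2 = 1.1250, f(x_2) = 0.324652, coefficient = 2
x_3 = 1.4375, f(x_3) = 0.237521, coefficient = 2
x_4 = 1.7500, f(x_4) = 0.173774, coefficient = 1

I ≈ (0.312500/2) × 2.792146 = 0.436273
Exact value: 0.432757
Error: 0.003516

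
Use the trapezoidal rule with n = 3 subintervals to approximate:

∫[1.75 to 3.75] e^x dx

f(x) = e^x
a = 1.75, b = 3.75, n = 3
h = (b - a)/n = 0.666667

Trapezoidal rule: (h/2)[f(x₀) + 2f(x₁) + 2f(x₂) + ... + f(xₙ)]

x_0 = 1.7500, f(x_0) = 5.754603, coefficient = 1
x_1 = 2.4167, f(x_1) = 11.208436, coefficient = 2
x_2 = 3.0833, f(x_2) = 21.831051, coefficient = 2
x_3 = 3.7500, f(x_3) = 42.521082, coefficient = 1

I ≈ (0.666667/2) × 114.354659 = 38.118220
Exact value: 36.766479
Error: 1.351740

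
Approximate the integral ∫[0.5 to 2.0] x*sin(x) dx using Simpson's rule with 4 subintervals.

f(x) = x*sin(x)
a = 0.5, b = 2.0, n = 4
h = (b - a)/n = 0.375000

Simpson's rule: (h/3)[f(x₀) + 4f(x₁) + 2f(x₂) + ... + f(xₙ)]

x_0 = 0.5000, f(x_0) = 0.239713, coefficient = 1
x_1 = 0.8750, f(x_1) = 0.671601, coefficient = 4
x_2 = 1.2500, f(x_2) = 1.186231, coefficient = 2
x_3 = 1.6250, f(x_3) = 1.622613, coefficient = 4
x_4 = 2.0000, f(x_4) = 1.818595, coefficient = 1

I ≈ (0.375000/3) × 13.607625 = 1.700953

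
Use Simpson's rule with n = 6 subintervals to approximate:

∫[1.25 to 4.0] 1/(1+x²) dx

f(x) = 1/(1+x²)
a = 1.25, b = 4.0, n = 6
h = (b - a)/n = 0.458333

Simpson's rule: (h/3)[f(x₀) + 4f(x₁) + 2f(x₂) + ... + f(xₙ)]

x_0 = 1.2500, f(x_0) = 0.390244, coefficient = 1
x_1 = 1.7083, f(x_1) = 0.255206, coefficient = 4
x_2 = 2.1667, f(x_2) = 0.175610, coefficient = 2
x_3 = 2.6250, f(x_3) = 0.126733, coefficient = 4
x_4 = 3.0833, f(x_4) = 0.095175, coefficient = 2
x_5 = 3.5417, f(x_5) = 0.073837, coefficient = 4
x_6 = 4.0000, f(x_6) = 0.058824, coefficient = 1

I ≈ (0.458333/3) × 2.813739 = 0.429877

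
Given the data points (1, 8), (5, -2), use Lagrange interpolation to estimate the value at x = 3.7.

Lagrange interpolation formula:
P(x) = Σ yᵢ × Lᵢ(x)
where Lᵢ(x) = Π_{j≠i} (x - xⱼ)/(xᵢ - xⱼ)

L_0(3.7) = (3.7 - 5)/(1 - 5) = 0.325000
L_1(3.7) = (3.7 - 1)/(5 - 1) = 0.675000

P(3.7) = 8×L_0(3.7) + (-2)×L_1(3.7)
P(3.7) = 1.250000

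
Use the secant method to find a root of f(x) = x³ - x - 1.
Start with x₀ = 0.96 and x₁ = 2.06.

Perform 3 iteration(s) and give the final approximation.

f(x) = x³ - x - 1
x₀ = 0.96, x₁ = 2.06

Secant formula: x_{n+1} = x_n - f(x_n)(x_n - x_{n-1})/(f(x_n) - f(x_{n-1}))

Iteration 1:
  f(0.960000) = -1.075264
  f(2.060000) = 5.681816
  x_2 = 2.060000 - 5.681816×(2.060000 - 0.960000)/(5.681816 - (-1.075264))
       = 1.135045
Iteration 2:
  f(2.060000) = 5.681816
  f(1.135045) = -0.672737
  x_3 = 1.135045 - (-0.672737)×(1.135045 - 2.060000)/(-0.672737 - 5.681816)
       = 1.232967
Iteration 3:
  f(1.135045) = -0.672737
  f(1.232967) = -0.358602
  x_4 = 1.232967 - (-0.358602)×(1.232967 - 1.135045)/(-0.358602 - (-0.672737))
       = 1.344750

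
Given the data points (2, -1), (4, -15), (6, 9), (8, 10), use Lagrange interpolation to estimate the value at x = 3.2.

Lagrange interpolation formula:
P(x) = Σ yᵢ × Lᵢ(x)
where Lᵢ(x) = Π_{j≠i} (x - xⱼ)/(xᵢ - xⱼ)

L_0(3.2) = (3.2 - 4)/(2 - 4) × (3.2 - 6)/(2 - 6) × (3.2 - 8)/(2 - 8) = 0.224000
L_1(3.2) = (3.2 - 2)/(4 - 2) × (3.2 - 6)/(4 - 6) × (3.2 - 8)/(4 - 8) = 1.008000
L_2(3.2) = (3.2 - 2)/(6 - 2) × (3.2 - 4)/(6 - 4) × (3.2 - 8)/(6 - 8) = -0.288000
L_3(3.2) = (3.2 - 2)/(8 - 2) × (3.2 - 4)/(8 - 4) × (3.2 - 6)/(8 - 6) = 0.056000

P(3.2) = (-1)×L_0(3.2) + (-15)×L_1(3.2) + 9×L_2(3.2) + 10×L_3(3.2)
P(3.2) = -17.376000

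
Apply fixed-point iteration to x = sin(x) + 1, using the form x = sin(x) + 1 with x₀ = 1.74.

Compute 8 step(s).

Equation: x = sin(x) + 1
Fixed-point form: x = sin(x) + 1
x₀ = 1.74

x_1 = g(1.740000) = 1.985719
x_2 = g(1.985719) = 1.915147
x_3 = g(1.915147) = 1.941295
x_4 = g(1.941295) = 1.932147
x_5 = g(1.932147) = 1.935420
x_6 = g(1.935420) = 1.934258
x_7 = g(1.934258) = 1.934672
x_8 = g(1.934672) = 1.934525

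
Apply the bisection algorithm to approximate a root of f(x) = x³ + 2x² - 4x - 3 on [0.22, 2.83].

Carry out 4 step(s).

f(x) = x³ + 2x² - 4x - 3
Initial interval: [0.22, 2.83]

Iteration 1:
  c_1 = (0.220000 + 2.830000)/2 = 1.525000
  f(c_1) = f(1.525000) = -0.902172
  f(a) × f(c) ≥ 0, new interval: [1.525000, 2.830000]
Iteration 2:
  c_2 = (1.525000 + 2.830000)/2 = 2.177500
  f(c_2) = f(2.177500) = 8.097642
  f(a) × f(c) < 0, new interval: [1.525000, 2.177500]
Iteration 3:
  c_3 = (1.525000 + 2.177500)/2 = 1.851250
  f(c_3) = f(1.851250) = 2.793721
  f(a) × f(c) < 0, new interval: [1.525000, 1.851250]
Iteration 4:
  c_4 = (1.525000 + 1.851250)/2 = 1.688125
  f(c_4) = f(1.688125) = 0.757793
  f(a) × f(c) < 0, new interval: [1.525000, 1.688125]

After 4 iteration(s), the approximation is c_4 = 1.688125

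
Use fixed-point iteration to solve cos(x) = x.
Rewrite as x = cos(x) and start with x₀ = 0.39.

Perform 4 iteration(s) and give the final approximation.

Equation: cos(x) = x
Fixed-point form: x = cos(x)
x₀ = 0.39

x_1 = g(0.390000) = 0.924909
x_2 = g(0.924909) = 0.601907
x_3 = g(0.601907) = 0.824257
x_4 = g(0.824257) = 0.679102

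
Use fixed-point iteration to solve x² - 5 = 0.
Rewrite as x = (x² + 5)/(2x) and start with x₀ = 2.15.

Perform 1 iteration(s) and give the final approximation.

Equation: x² - 5 = 0
Fixed-point form: x = (x² + 5)/(2x)
x₀ = 2.15

x_1 = g(2.150000) = 2.237791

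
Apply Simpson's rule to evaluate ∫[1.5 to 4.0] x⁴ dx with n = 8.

f(x) = x⁴
a = 1.5, b = 4.0, n = 8
h = (b - a)/n = 0.312500

Simpson's rule: (h/3)[f(x₀) + 4f(x₁) + 2f(x₂) + ... + f(xₙ)]

x_0 = 1.5000, f(x_0) = 5.062500, coefficient = 1
x_1 = 1.8125, f(x_1) = 10.792252, coefficient = 4
x_2 = 2.1250, f(x_2) = 20.390869, coefficient = 2
x_3 = 2.4375, f(x_3) = 35.300308, coefficient = 4
x_4 = 2.7500, f(x_4) = 57.191406, coefficient = 2
x_5 = 3.0625, f(x_5) = 87.963882, coefficient = 4
x_6 = 3.3750, f(x_6) = 129.746338, coefficient = 2
x_7 = 3.6875, f(x_7) = 184.896255, coefficient = 4
x_8 = 4.0000, f(x_8) = 256.000000, coefficient = 1

I ≈ (0.312500/3) × 1951.530518 = 203.284429
Exact value: 203.281250
Error: 0.003179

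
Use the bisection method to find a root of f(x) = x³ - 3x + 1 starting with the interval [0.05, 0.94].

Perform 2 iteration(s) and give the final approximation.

f(x) = x³ - 3x + 1
Initial interval: [0.05, 0.94]

Iteration 1:
  c_1 = (0.050000 + 0.940000)/2 = 0.495000
  f(c_1) = f(0.495000) = -0.363713
  f(a) × f(c) < 0, new interval: [0.050000, 0.495000]
Iteration 2:
  c_2 = (0.050000 + 0.495000)/2 = 0.272500
  f(c_2) = f(0.272500) = 0.202735
  f(a) × f(c) ≥ 0, new interval: [0.272500, 0.495000]

After 2 iteration(s), the approximation is c_2 = 0.272500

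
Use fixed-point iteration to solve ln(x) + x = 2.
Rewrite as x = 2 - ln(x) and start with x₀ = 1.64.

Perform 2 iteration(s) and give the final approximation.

Equation: ln(x) + x = 2
Fixed-point form: x = 2 - ln(x)
x₀ = 1.64

x_1 = g(1.640000) = 1.505304
x_2 = g(1.505304) = 1.591005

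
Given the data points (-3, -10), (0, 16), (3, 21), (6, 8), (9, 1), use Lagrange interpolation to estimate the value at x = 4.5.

Lagrange interpolation formula:
P(x) = Σ yᵢ × Lᵢ(x)
where Lᵢ(x) = Π_{j≠i} (x - xⱼ)/(xᵢ - xⱼ)

L_0(4.5) = (4.5 - 0)/(-3 - 0) × (4.5 - 3)/(-3 - 3) × (4.5 - 6)/(-3 - 6) × (4.5 - 9)/(-3 - 9) = 0.023438
L_1(4.5) = (4.5 - (-3))/(0 - (-3)) × (4.5 - 3)/(0 - 3) × (4.5 - 6)/(0 - 6) × (4.5 - 9)/(0 - 9) = -0.156250
L_2(4.5) = (4.5 - (-3))/(3 - (-3)) × (4.5 - 0)/(3 - 0) × (4.5 - 6)/(3 - 6) × (4.5 - 9)/(3 - 9) = 0.703125
L_3(4.5) = (4.5 - (-3))/(6 - (-3)) × (4.5 - 0)/(6 - 0) × (4.5 - 3)/(6 - 3) × (4.5 - 9)/(6 - 9) = 0.468750
L_4(4.5) = (4.5 - (-3))/(9 - (-3)) × (4.5 - 0)/(9 - 0) × (4.5 - 3)/(9 - 3) × (4.5 - 6)/(9 - 6) = -0.039062

P(4.5) = (-10)×L_0(4.5) + 16×L_1(4.5) + 21×L_2(4.5) + 8×L_3(4.5) + 1×L_4(4.5)
P(4.5) = 15.742188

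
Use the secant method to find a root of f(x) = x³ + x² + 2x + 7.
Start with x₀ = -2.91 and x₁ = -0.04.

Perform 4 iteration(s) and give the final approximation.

f(x) = x³ + x² + 2x + 7
x₀ = -2.91, x₁ = -0.04

Secant formula: x_{n+1} = x_n - f(x_n)(x_n - x_{n-1})/(f(x_n) - f(x_{n-1}))

Iteration 1:
  f(-2.910000) = -14.994071
  f(-0.040000) = 6.921536
  x_2 = -0.040000 - 6.921536×(-0.040000 - (-2.910000))/(6.921536 - (-14.994071))
       = -0.946423
Iteration 2:
  f(-0.040000) = 6.921536
  f(-0.946423) = 5.155144
  x_3 = -0.946423 - 5.155144×(-0.946423 - (-0.040000))/(5.155144 - 6.921536)
       = -3.591782
Iteration 3:
  f(-0.946423) = 5.155144
  f(-3.591782) = -33.619873
  x_4 = -3.591782 - (-33.619873)×(-3.591782 - (-0.946423))/(-33.619873 - 5.155144)
       = -1.298124
Iteration 4:
  f(-3.591782) = -33.619873
  f(-1.298124) = 3.901377
  x_5 = -1.298124 - 3.901377×(-1.298124 - (-3.591782))/(3.901377 - (-33.619873))
       = -1.536613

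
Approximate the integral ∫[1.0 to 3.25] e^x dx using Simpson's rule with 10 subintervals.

f(x) = e^x
a = 1.0, b = 3.25, n = 10
h = (b - a)/n = 0.225000

Simpson's rule: (h/3)[f(x₀) + 4f(x₁) + 2f(x₂) + ... + f(xₙ)]

x_0 = 1.0000, f(x_0) = 2.718282, coefficient = 1
x_1 = 1.2250, f(x_1) = 3.404166, coefficient = 4
x_2 = 1.4500, f(x_2) = 4.263115, coefficient = 2
x_3 = 1.6750, f(x_3) = 5.338795, coefficient = 4
x_4 = 1.9000, f(x_4) = 6.685894, coefficient = 2
x_5 = 2.1250, f(x_5) = 8.372897, coefficient = 4
x_6 = 2.3500, f(x_6) = 10.485570, coefficient = 2
x_7 = 2.5750, f(x_7) = 13.131317, coefficient = 4
x_8 = 2.8000, f(x_8) = 16.444647, coefficient = 2
x_9 = 3.0250, f(x_9) = 20.594005, coefficient = 4
x_10 = 3.2500, f(x_10) = 25.790340, coefficient = 1

I ≈ (0.225000/3) × 307.631795 = 23.072385
Exact value: 23.072058
Error: 0.000327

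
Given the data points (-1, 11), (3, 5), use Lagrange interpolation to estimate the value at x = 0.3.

Lagrange interpolation formula:
P(x) = Σ yᵢ × Lᵢ(x)
where Lᵢ(x) = Π_{j≠i} (x - xⱼ)/(xᵢ - xⱼ)

L_0(0.3) = (0.3 - 3)/(-1 - 3) = 0.675000
L_1(0.3) = (0.3 - (-1))/(3 - (-1)) = 0.325000

P(0.3) = 11×L_0(0.3) + 5×L_1(0.3)
P(0.3) = 9.050000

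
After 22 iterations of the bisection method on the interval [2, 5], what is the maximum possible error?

Bisection error bound: |error| ≤ (b-a)/2^n
|error| ≤ (5 - 2)/2^22 = 3/2^22
|error| ≤ 0.0000007153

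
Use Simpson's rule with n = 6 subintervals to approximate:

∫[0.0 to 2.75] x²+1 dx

f(x) = x²+1
a = 0.0, b = 2.75, n = 6
h = (b - a)/n = 0.458333

Simpson's rule: (h/3)[f(x₀) + 4f(x₁) + 2f(x₂) + ... + f(xₙ)]

x_0 = 0.0000, f(x_0) = 1.000000, coefficient = 1
x_1 = 0.4583, f(x_1) = 1.210069, coefficient = 4
x_2 = 0.9167, f(x_2) = 1.840278, coefficient = 2
x_3 = 1.3750, f(x_3) = 2.890625, coefficient = 4
x_4 = 1.8333, f(x_4) = 4.361111, coefficient = 2
x_5 = 2.2917, f(x_5) = 6.251736, coefficient = 4
x_6 = 2.7500, f(x_6) = 8.562500, coefficient = 1

I ≈ (0.458333/3) × 63.375000 = 9.682292
Exact value: 9.682292
Error: 0.000000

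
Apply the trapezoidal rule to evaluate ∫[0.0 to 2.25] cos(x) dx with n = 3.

f(x) = cos(x)
a = 0.0, b = 2.25, n = 3
h = (b - a)/n = 0.750000

Trapezoidal rule: (h/2)[f(x₀) + 2f(x₁) + 2f(x₂) + ... + f(xₙ)]

x_0 = 0.0000, f(x_0) = 1.000000, coefficient = 1
x_1 = 0.7500, f(x_1) = 0.731689, coefficient = 2
x_2 = 1.5000, f(x_2) = 0.070737, coefficient = 2
x_3 = 2.2500, f(x_3) = -0.628174, coefficient = 1

I ≈ (0.750000/2) × 1.976679 = 0.741254
Exact value: 0.778073
Error: 0.036819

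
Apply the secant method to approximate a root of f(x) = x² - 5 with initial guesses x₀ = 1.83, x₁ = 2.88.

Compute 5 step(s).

f(x) = x² - 5
x₀ = 1.83, x₁ = 2.88

Secant formula: x_{n+1} = x_n - f(x_n)(x_n - x_{n-1})/(f(x_n) - f(x_{n-1}))

Iteration 1:
  f(1.830000) = -1.651100
  f(2.880000) = 3.294400
  x_2 = 2.880000 - 3.294400×(2.880000 - 1.830000)/(3.294400 - (-1.651100))
       = 2.180552
Iteration 2:
  f(2.880000) = 3.294400
  f(2.180552) = -0.245193
  x_3 = 2.180552 - (-0.245193)×(2.180552 - 2.880000)/(-0.245193 - 3.294400)
       = 2.229004
Iteration 3:
  f(2.180552) = -0.245193
  f(2.229004) = -0.031542
  x_4 = 2.229004 - (-0.031542)×(2.229004 - 2.180552)/(-0.031542 - (-0.245193))
       = 2.236157
Iteration 4:
  f(2.229004) = -0.031542
  f(2.236157) = 0.000398
  x_5 = 2.236157 - 0.000398×(2.236157 - 2.229004)/(0.000398 - (-0.031542))
       = 2.236068
Iteration 5:
  f(2.236157) = 0.000398
  f(2.236068) = -0.000001
  x_6 = 2.236068 - (-0.000001)×(2.236068 - 2.236157)/(-0.000001 - 0.000398)
       = 2.236068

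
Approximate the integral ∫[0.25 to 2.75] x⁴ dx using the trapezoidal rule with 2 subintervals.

f(x) = x⁴
a = 0.25, b = 2.75, n = 2
h = (b - a)/n = 1.250000

Trapezoidal rule: (h/2)[f(x₀) + 2f(x₁) + 2f(x₂) + ... + f(xₙ)]

x_0 = 0.2500, f(x_0) = 0.003906, coefficient = 1
x_1 = 1.5000, f(x_1) = 5.062500, coefficient = 2
x_2 = 2.7500, f(x_2) = 57.191406, coefficient = 1

I ≈ (1.250000/2) × 67.320312 = 42.075195
Exact value: 31.455078
Error: 10.620117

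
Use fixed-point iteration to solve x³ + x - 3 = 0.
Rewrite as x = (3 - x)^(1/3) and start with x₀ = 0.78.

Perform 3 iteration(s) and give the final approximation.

Equation: x³ + x - 3 = 0
Fixed-point form: x = (3 - x)^(1/3)
x₀ = 0.78

x_1 = g(0.780000) = 1.304521
x_2 = g(1.304521) = 1.192424
x_3 = g(1.192424) = 1.218145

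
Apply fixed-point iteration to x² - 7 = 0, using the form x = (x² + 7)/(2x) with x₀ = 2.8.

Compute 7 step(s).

Equation: x² - 7 = 0
Fixed-point form: x = (x² + 7)/(2x)
x₀ = 2.8

x_1 = g(2.800000) = 2.650000
x_2 = g(2.650000) = 2.645755
x_3 = g(2.645755) = 2.645751
x_4 = g(2.645751) = 2.645751
x_5 = g(2.645751) = 2.645751
x_6 = g(2.645751) = 2.645751
x_7 = g(2.645751) = 2.645751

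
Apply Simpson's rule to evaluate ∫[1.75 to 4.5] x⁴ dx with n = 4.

f(x) = x⁴
a = 1.75, b = 4.5, n = 4
h = (b - a)/n = 0.687500

Simpson's rule: (h/3)[f(x₀) + 4f(x₁) + 2f(x₂) + ... + f(xₙ)]

x_0 = 1.7500, f(x_0) = 9.378906, coefficient = 1
x_1 = 2.4375, f(x_1) = 35.300308, coefficient = 4
x_2 = 3.1250, f(x_2) = 95.367432, coefficient = 2
x_3 = 3.8125, f(x_3) = 211.270767, coefficient = 4
x_4 = 4.5000, f(x_4) = 410.062500, coefficient = 1

I ≈ (0.687500/3) × 1596.460571 = 365.855548
Exact value: 365.773633
Error: 0.081915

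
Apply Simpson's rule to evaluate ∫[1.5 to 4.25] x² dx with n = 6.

f(x) = x²
a = 1.5, b = 4.25, n = 6
h = (b - a)/n = 0.458333

Simpson's rule: (h/3)[f(x₀) + 4f(x₁) + 2f(x₂) + ... + f(xₙ)]

x_0 = 1.5000, f(x_0) = 2.250000, coefficient = 1
x_1 = 1.9583, f(x_1) = 3.835069, coefficient = 4
x_2 = 2.4167, f(x_2) = 5.840278, coefficient = 2
x_3 = 2.8750, f(x_3) = 8.265625, coefficient = 4
x_4 = 3.3333, f(x_4) = 11.111111, coefficient = 2
x_5 = 3.7917, f(x_5) = 14.376736, coefficient = 4
x_6 = 4.2500, f(x_6) = 18.062500, coefficient = 1

I ≈ (0.458333/3) × 160.125000 = 24.463542
Exact value: 24.463542
Error: 0.000000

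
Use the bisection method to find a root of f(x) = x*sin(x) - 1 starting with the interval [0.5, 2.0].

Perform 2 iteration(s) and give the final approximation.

f(x) = x*sin(x) - 1
Initial interval: [0.5, 2.0]

Iteration 1:
  c_1 = (0.500000 + 2.000000)/2 = 1.250000
  f(c_1) = f(1.250000) = 0.186231
  f(a) × f(c) < 0, new interval: [0.500000, 1.250000]
Iteration 2:
  c_2 = (0.500000 + 1.250000)/2 = 0.875000
  f(c_2) = f(0.875000) = -0.328399
  f(a) × f(c) ≥ 0, new interval: [0.875000, 1.250000]

After 2 iteration(s), the approximation is c_2 = 0.875000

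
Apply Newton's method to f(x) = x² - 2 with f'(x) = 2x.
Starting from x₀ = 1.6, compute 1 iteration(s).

f(x) = x² - 2
f'(x) = 2x
x₀ = 1.6

Newton-Raphson formula: x_{n+1} = x_n - f(x_n)/f'(x_n)

Iteration 1:
  f(1.600000) = 0.560000
  f'(1.600000) = 3.200000
  x_1 = 1.600000 - 0.560000/3.200000 = 1.425000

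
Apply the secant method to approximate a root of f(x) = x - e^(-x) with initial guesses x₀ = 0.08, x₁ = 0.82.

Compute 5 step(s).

f(x) = x - e^(-x)
x₀ = 0.08, x₁ = 0.82

Secant formula: x_{n+1} = x_n - f(x_n)(x_n - x_{n-1})/(f(x_n) - f(x_{n-1}))

Iteration 1:
  f(0.080000) = -0.843116
  f(0.820000) = 0.379568
  x_2 = 0.820000 - 0.379568×(0.820000 - 0.080000)/(0.379568 - (-0.843116))
       = 0.590276
Iteration 2:
  f(0.820000) = 0.379568
  f(0.590276) = 0.036101
  x_3 = 0.590276 - 0.036101×(0.590276 - 0.820000)/(0.036101 - 0.379568)
       = 0.566130
Iteration 3:
  f(0.590276) = 0.036101
  f(0.566130) = -0.001589
  x_4 = 0.566130 - (-0.001589)×(0.566130 - 0.590276)/(-0.001589 - 0.036101)
       = 0.567148
Iteration 4:
  f(0.566130) = -0.001589
  f(0.567148) = 0.000007
  x_5 = 0.567148 - 0.000007×(0.567148 - 0.566130)/(0.000007 - (-0.001589))
       = 0.567143
Iteration 5:
  f(0.567148) = 0.000007
  f(0.567143) = 0.000000
  x_6 = 0.567143 - 0.000000×(0.567143 - 0.567148)/(0.000000 - 0.000007)
       = 0.567143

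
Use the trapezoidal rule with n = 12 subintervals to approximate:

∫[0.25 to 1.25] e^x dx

f(x) = e^x
a = 0.25, b = 1.25, n = 12
h = (b - a)/n = 0.083333

Trapezoidal rule: (h/2)[f(x₀) + 2f(x₁) + 2f(x₂) + ... + f(xₙ)]

x_0 = 0.2500, f(x_0) = 1.284025, coefficient = 1
x_1 = 0.3333, f(x_1) = 1.395612, coefficient = 2
x_2 = 0.4167, f(x_2) = 1.516897, coefficient = 2
x_3 = 0.5000, f(x_3) = 1.648721, coefficient = 2
x_4 = 0.5833, f(x_4) = 1.792002, coefficient = 2
x_5 = 0.6667, f(x_5) = 1.947734, coefficient = 2
x_6 = 0.7500, f(x_6) = 2.117000, coefficient = 2
x_7 = 0.8333, f(x_7) = 2.300976, coefficient = 2
x_8 = 0.9167, f(x_8) = 2.500940, coefficient = 2
x_9 = 1.0000, f(x_9) = 2.718282, coefficient = 2
x_10 = 1.0833, f(x_10) = 2.954512, coefficient = 2
x_11 = 1.1667, f(x_11) = 3.211271, coefficient = 2
x_12 = 1.2500, f(x_12) = 3.490343, coefficient = 1

I ≈ (0.083333/2) × 52.982261 = 2.207594
Exact value: 2.206318
Error: 0.001277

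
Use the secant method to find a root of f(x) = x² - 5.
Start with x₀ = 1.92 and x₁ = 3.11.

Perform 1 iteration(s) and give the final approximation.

f(x) = x² - 5
x₀ = 1.92, x₁ = 3.11

Secant formula: x_{n+1} = x_n - f(x_n)(x_n - x_{n-1})/(f(x_n) - f(x_{n-1}))

Iteration 1:
  f(1.920000) = -1.313600
  f(3.110000) = 4.672100
  x_2 = 3.110000 - 4.672100×(3.110000 - 1.920000)/(4.672100 - (-1.313600))
       = 2.181153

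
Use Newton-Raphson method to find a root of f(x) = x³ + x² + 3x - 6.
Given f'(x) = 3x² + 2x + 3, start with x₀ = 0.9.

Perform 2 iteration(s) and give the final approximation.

f(x) = x³ + x² + 3x - 6
f'(x) = 3x² + 2x + 3
x₀ = 0.9

Newton-Raphson formula: x_{n+1} = x_n - f(x_n)/f'(x_n)

Iteration 1:
  f(0.900000) = -1.761000
  f'(0.900000) = 7.230000
  x_1 = 0.900000 - (-1.761000)/7.230000 = 1.143568
Iteration 2:
  f(1.143568) = 0.233955
  f'(1.143568) = 9.210383
  x_2 = 1.143568 - 0.233955/9.210383 = 1.118167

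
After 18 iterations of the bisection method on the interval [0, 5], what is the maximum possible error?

Bisection error bound: |error| ≤ (b-a)/2^n
|error| ≤ (5 - 0)/2^18 = 5/2^18
|error| ≤ 0.0000190735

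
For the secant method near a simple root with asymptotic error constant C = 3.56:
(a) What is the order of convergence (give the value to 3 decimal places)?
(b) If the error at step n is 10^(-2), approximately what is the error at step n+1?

(a) Secant method has superlinear convergence with order φ = (1+√5)/2 ≈ 1.618.
    This means |e_{n+1}| ≈ C|e_n|^1.618.

(b) With |e_n| = 10^(-2) and C = 3.56:
    |e_{n+1}| ≈ 3.56 × (10^(-2))^1.618 = 3.56 × 10^(-3.24)

(a) ≈ 1.618 (golden ratio); (b) |e_{n+1}| ≈ 2.067e-03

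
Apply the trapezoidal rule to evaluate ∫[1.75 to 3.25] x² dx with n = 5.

f(x) = x²
a = 1.75, b = 3.25, n = 5
h = (b - a)/n = 0.300000

Trapezoidal rule: (h/2)[f(x₀) + 2f(x₁) + 2f(x₂) + ... + f(xₙ)]

x_0 = 1.7500, f(x_0) = 3.062500, coefficient = 1
x_1 = 2.0500, f(x_1) = 4.202500, coefficient = 2
x_2 = 2.3500, f(x_2) = 5.522500, coefficient = 2
x_3 = 2.6500, f(x_3) = 7.022500, coefficient = 2
x_4 = 2.9500, f(x_4) = 8.702500, coefficient = 2
x_5 = 3.2500, f(x_5) = 10.562500, coefficient = 1

I ≈ (0.300000/2) × 64.525000 = 9.678750
Exact value: 9.656250
Error: 0.022500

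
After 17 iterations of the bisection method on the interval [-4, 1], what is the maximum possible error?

Bisection error bound: |error| ≤ (b-a)/2^n
|error| ≤ (1 - (-4))/2^17 = 5/2^17
|error| ≤ 0.0000381470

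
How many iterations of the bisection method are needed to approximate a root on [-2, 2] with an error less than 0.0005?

We need (b-a)/2^n ≤ 0.0005
(2 - (-2))/2^n ≤ 0.0005
4/2^n ≤ 0.0005
2^n ≥ 8000
n ≥ log₂(8000) = 12.97
n ≥ 13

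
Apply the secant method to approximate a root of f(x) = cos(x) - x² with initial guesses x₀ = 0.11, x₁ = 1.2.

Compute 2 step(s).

f(x) = cos(x) - x²
x₀ = 0.11, x₁ = 1.2

Secant formula: x_{n+1} = x_n - f(x_n)(x_n - x_{n-1})/(f(x_n) - f(x_{n-1}))

Iteration 1:
  f(0.110000) = 0.981856
  f(1.200000) = -1.077642
  x_2 = 1.200000 - (-1.077642)×(1.200000 - 0.110000)/(-1.077642 - 0.981856)
       = 0.629652
Iteration 2:
  f(1.200000) = -1.077642
  f(0.629652) = 0.411770
  x_3 = 0.629652 - 0.411770×(0.629652 - 1.200000)/(0.411770 - (-1.077642))
       = 0.787333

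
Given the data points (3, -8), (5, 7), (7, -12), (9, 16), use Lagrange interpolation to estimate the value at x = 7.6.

Lagrange interpolation formula:
P(x) = Σ yᵢ × Lᵢ(x)
where Lᵢ(x) = Π_{j≠i} (x - xⱼ)/(xᵢ - xⱼ)

L_0(7.6) = (7.6 - 5)/(3 - 5) × (7.6 - 7)/(3 - 7) × (7.6 - 9)/(3 - 9) = 0.045500
L_1(7.6) = (7.6 - 3)/(5 - 3) × (7.6 - 7)/(5 - 7) × (7.6 - 9)/(5 - 9) = -0.241500
L_2(7.6) = (7.6 - 3)/(7 - 3) × (7.6 - 5)/(7 - 5) × (7.6 - 9)/(7 - 9) = 1.046500
L_3(7.6) = (7.6 - 3)/(9 - 3) × (7.6 - 5)/(9 - 5) × (7.6 - 7)/(9 - 7) = 0.149500

P(7.6) = (-8)×L_0(7.6) + 7×L_1(7.6) + (-12)×L_2(7.6) + 16×L_3(7.6)
P(7.6) = -12.220500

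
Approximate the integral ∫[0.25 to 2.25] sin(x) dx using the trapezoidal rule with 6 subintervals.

f(x) = sin(x)
a = 0.25, b = 2.25, n = 6
h = (b - a)/n = 0.333333

Trapezoidal rule: (h/2)[f(x₀) + 2f(x₁) + 2f(x₂) + ... + f(xₙ)]

x_0 = 0.2500, f(x_0) = 0.247404, coefficient = 1
x_1 = 0.5833, f(x_1) = 0.550809, coefficient = 2
x_2 = 0.9167, f(x_2) = 0.793578, coefficient = 2
x_3 = 1.2500, f(x_3) = 0.948985, coefficient = 2
x_4 = 1.5833, f(x_4) = 0.999921, coefficient = 2
x_5 = 1.9167, f(x_5) = 0.940781, coefficient = 2
x_6 = 2.2500, f(x_6) = 0.778073, coefficient = 1

I ≈ (0.333333/2) × 9.493625 = 1.582271
Exact value: 1.597086
Error: 0.014815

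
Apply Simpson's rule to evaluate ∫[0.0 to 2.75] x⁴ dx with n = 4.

f(x) = x⁴
a = 0.0, b = 2.75, n = 4
h = (b - a)/n = 0.687500

Simpson's rule: (h/3)[f(x₀) + 4f(x₁) + 2f(x₂) + ... + f(xₙ)]

x_0 = 0.0000, f(x_0) = 0.000000, coefficient = 1
x_1 = 0.6875, f(x_1) = 0.223404, coefficient = 4
x_2 = 1.3750, f(x_2) = 3.574463, coefficient = 2
x_3 = 2.0625, f(x_3) = 18.095718, coefficient = 4
x_4 = 2.7500, f(x_4) = 57.191406, coefficient = 1

I ≈ (0.687500/3) × 137.616821 = 31.537188
Exact value: 31.455273
Error: 0.081915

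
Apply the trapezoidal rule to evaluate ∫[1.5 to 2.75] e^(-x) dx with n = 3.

f(x) = e^(-x)
a = 1.5, b = 2.75, n = 3
h = (b - a)/n = 0.416667

Trapezoidal rule: (h/2)[f(x₀) + 2f(x₁) + 2f(x₂) + ... + f(xₙ)]

x_0 = 1.5000, f(x_0) = 0.223130, coefficient = 1
x_1 = 1.9167, f(x_1) = 0.147096, coefficient = 2
x_2 = 2.3333, f(x_2) = 0.096972, coefficient = 2
x_3 = 2.7500, f(x_3) = 0.063928, coefficient = 1

I ≈ (0.416667/2) × 0.775195 = 0.161499
Exact value: 0.159202
Error: 0.002297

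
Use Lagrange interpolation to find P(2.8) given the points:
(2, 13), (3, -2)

Lagrange interpolation formula:
P(x) = Σ yᵢ × Lᵢ(x)
where Lᵢ(x) = Π_{j≠i} (x - xⱼ)/(xᵢ - xⱼ)

L_0(2.8) = (2.8 - 3)/(2 - 3) = 0.200000
L_1(2.8) = (2.8 - 2)/(3 - 2) = 0.800000

P(2.8) = 13×L_0(2.8) + (-2)×L_1(2.8)
P(2.8) = 1.000000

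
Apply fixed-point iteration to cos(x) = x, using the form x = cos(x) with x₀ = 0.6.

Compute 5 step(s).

Equation: cos(x) = x
Fixed-point form: x = cos(x)
x₀ = 0.6

x_1 = g(0.600000) = 0.825336
x_2 = g(0.825336) = 0.678310
x_3 = g(0.678310) = 0.778634
x_4 = g(0.778634) = 0.711874
x_5 = g(0.711874) = 0.757139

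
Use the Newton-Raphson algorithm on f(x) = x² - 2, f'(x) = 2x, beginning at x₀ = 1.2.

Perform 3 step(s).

f(x) = x² - 2
f'(x) = 2x
x₀ = 1.2

Newton-Raphson formula: x_{n+1} = x_n - f(x_n)/f'(x_n)

Iteration 1:
  f(1.200000) = -0.560000
  f'(1.200000) = 2.400000
  x_1 = 1.200000 - (-0.560000)/2.400000 = 1.433333
Iteration 2:
  f(1.433333) = 0.054444
  f'(1.433333) = 2.866667
  x_2 = 1.433333 - 0.054444/2.866667 = 1.414341
Iteration 3:
  f(1.414341) = 0.000361
  f'(1.414341) = 2.828682
  x_3 = 1.414341 - 0.000361/2.828682 = 1.414214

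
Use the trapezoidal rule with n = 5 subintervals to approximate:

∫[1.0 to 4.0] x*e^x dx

f(x) = x*e^x
a = 1.0, b = 4.0, n = 5
h = (b - a)/n = 0.600000

Trapezoidal rule: (h/2)[f(x₀) + 2f(x₁) + 2f(x₂) + ... + f(xₙ)]

x_0 = 1.0000, f(x_0) = 2.718282, coefficient = 1
x_1 = 1.6000, f(x_1) = 7.924852, coefficient = 2
x_2 = 2.2000, f(x_2) = 19.855030, coefficient = 2
x_3 = 2.8000, f(x_3) = 46.045011, coefficient = 2
x_4 = 3.4000, f(x_4) = 101.877940, coefficient = 2
x_5 = 4.0000, f(x_5) = 218.392600, coefficient = 1

I ≈ (0.600000/2) × 572.516547 = 171.754964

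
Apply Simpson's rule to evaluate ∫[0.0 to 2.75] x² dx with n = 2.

f(x) = x²
a = 0.0, b = 2.75, n = 2
h = (b - a)/n = 1.375000

Simpson's rule: (h/3)[f(x₀) + 4f(x₁) + 2f(x₂) + ... + f(xₙ)]

x_0 = 0.0000, f(x_0) = 0.000000, coefficient = 1
x_1 = 1.3750, f(x_1) = 1.890625, coefficient = 4
x_2 = 2.7500, f(x_2) = 7.562500, coefficient = 1

I ≈ (1.375000/3) × 15.125000 = 6.932292
Exact value: 6.932292
Error: 0.000000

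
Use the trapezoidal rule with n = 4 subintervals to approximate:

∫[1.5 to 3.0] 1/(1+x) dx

f(x) = 1/(1+x)
a = 1.5, b = 3.0, n = 4
h = (b - a)/n = 0.375000

Trapezoidal rule: (h/2)[f(x₀) + 2f(x₁) + 2f(x₂) + ... + f(xₙ)]

x_0 = 1.5000, f(x_0) = 0.400000, coefficient = 1
x_1 = 1.8750, f(x_1) = 0.347826, coefficient = 2
x_2 = 2.2500, f(x_2) = 0.307692, coefficient = 2
x_3 = 2.6250, f(x_3) = 0.275862, coefficient = 2
x_4 = 3.0000, f(x_4) = 0.250000, coefficient = 1

I ≈ (0.375000/2) × 2.512761 = 0.471143
Exact value: 0.470004
Error: 0.001139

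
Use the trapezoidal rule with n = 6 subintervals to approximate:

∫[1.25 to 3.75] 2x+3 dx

f(x) = 2x+3
a = 1.25, b = 3.75, n = 6
h = (b - a)/n = 0.416667

Trapezoidal rule: (h/2)[f(x₀) + 2f(x₁) + 2f(x₂) + ... + f(xₙ)]

x_0 = 1.2500, f(x_0) = 5.500000, coefficient = 1
x_1 = 1.6667, f(x_1) = 6.333333, coefficient = 2
x_2 = 2.0833, f(x_2) = 7.166667, coefficient = 2
x_3 = 2.5000, f(x_3) = 8.000000, coefficient = 2
x_4 = 2.9167, f(x_4) = 8.833333, coefficient = 2
x_5 = 3.3333, f(x_5) = 9.666667, coefficient = 2
x_6 = 3.7500, f(x_6) = 10.500000, coefficient = 1

I ≈ (0.416667/2) × 96.000000 = 20.000000
Exact value: 20.000000
Error: 0.000000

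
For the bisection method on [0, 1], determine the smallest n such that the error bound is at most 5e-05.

We need (b-a)/2^n ≤ 5e-05
(1 - 0)/2^n ≤ 5e-05
1/2^n ≤ 5e-05
2^n ≥ 20000
n ≥ log₂(20000) = 14.29
n ≥ 15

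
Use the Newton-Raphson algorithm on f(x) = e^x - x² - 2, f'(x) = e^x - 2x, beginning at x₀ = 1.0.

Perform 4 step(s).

f(x) = e^x - x² - 2
f'(x) = e^x - 2x
x₀ = 1.0

Newton-Raphson formula: x_{n+1} = x_n - f(x_n)/f'(x_n)

Iteration 1:
  f(1.000000) = -0.281718
  f'(1.000000) = 0.718282
  x_1 = 1.000000 - (-0.281718)/0.718282 = 1.392211
Iteration 2:
  f(1.392211) = 0.085485
  f'(1.392211) = 1.239315
  x_2 = 1.392211 - 0.085485/1.239315 = 1.323233
Iteration 3:
  f(1.323233) = 0.004598
  f'(1.323233) = 1.109078
  x_3 = 1.323233 - 0.004598/1.109078 = 1.319087
Iteration 4:
  f(1.319087) = 0.000015
  f'(1.319087) = 1.101832
  x_4 = 1.319087 - 0.000015/1.101832 = 1.319074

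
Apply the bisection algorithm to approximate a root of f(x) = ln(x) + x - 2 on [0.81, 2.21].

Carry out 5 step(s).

f(x) = ln(x) + x - 2
Initial interval: [0.81, 2.21]

Iteration 1:
  c_1 = (0.810000 + 2.210000)/2 = 1.510000
  f(c_1) = f(1.510000) = -0.077890
  f(a) × f(c) ≥ 0, new interval: [1.510000, 2.210000]
Iteration 2:
  c_2 = (1.510000 + 2.210000)/2 = 1.860000
  f(c_2) = f(1.860000) = 0.480576
  f(a) × f(c) < 0, new interval: [1.510000, 1.860000]
Iteration 3:
  c_3 = (1.510000 + 1.860000)/2 = 1.685000
  f(c_3) = f(1.685000) = 0.206766
  f(a) × f(c) < 0, new interval: [1.510000, 1.685000]
Iteration 4:
  c_4 = (1.510000 + 1.685000)/2 = 1.597500
  f(c_4) = f(1.597500) = 0.065940
  f(a) × f(c) < 0, new interval: [1.510000, 1.597500]
Iteration 5:
  c_5 = (1.510000 + 1.597500)/2 = 1.553750
  f(c_5) = f(1.553750) = -0.005579
  f(a) × f(c) ≥ 0, new interval: [1.553750, 1.597500]

After 5 iteration(s), the approximation is c_5 = 1.553750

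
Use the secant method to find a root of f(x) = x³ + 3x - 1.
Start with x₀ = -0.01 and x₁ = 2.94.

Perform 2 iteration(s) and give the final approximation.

f(x) = x³ + 3x - 1
x₀ = -0.01, x₁ = 2.94

Secant formula: x_{n+1} = x_n - f(x_n)(x_n - x_{n-1})/(f(x_n) - f(x_{n-1}))

Iteration 1:
  f(-0.010000) = -1.030001
  f(2.940000) = 33.232184
  x_2 = 2.940000 - 33.232184×(2.940000 - (-0.010000))/(33.232184 - (-1.030001))
       = 0.078684
Iteration 2:
  f(2.940000) = 33.232184
  f(0.078684) = -0.763461
  x_3 = 0.078684 - (-0.763461)×(0.078684 - 2.940000)/(-0.763461 - 33.232184)
       = 0.142942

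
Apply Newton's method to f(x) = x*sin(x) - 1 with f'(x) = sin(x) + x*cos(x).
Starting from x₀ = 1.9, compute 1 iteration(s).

f(x) = x*sin(x) - 1
f'(x) = sin(x) + x*cos(x)
x₀ = 1.9

Newton-Raphson formula: x_{n+1} = x_n - f(x_n)/f'(x_n)

Iteration 1:
  f(1.900000) = 0.797970
  f'(1.900000) = 0.332050
  x_1 = 1.900000 - 0.797970/0.332050 = -0.503163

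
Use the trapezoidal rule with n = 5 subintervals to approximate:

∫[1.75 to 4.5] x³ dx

f(x) = x³
a = 1.75, b = 4.5, n = 5
h = (b - a)/n = 0.550000

Trapezoidal rule: (h/2)[f(x₀) + 2f(x₁) + 2f(x₂) + ... + f(xₙ)]

x_0 = 1.7500, f(x_0) = 5.359375, coefficient = 1
x_1 = 2.3000, f(x_1) = 12.167000, coefficient = 2
x_2 = 2.8500, f(x_2) = 23.149125, coefficient = 2
x_3 = 3.4000, f(x_3) = 39.304000, coefficient = 2
x_4 = 3.9500, f(x_4) = 61.629875, coefficient = 2
x_5 = 4.5000, f(x_5) = 91.125000, coefficient = 1

I ≈ (0.550000/2) × 368.984375 = 101.470703
Exact value: 100.170898
Error: 1.299805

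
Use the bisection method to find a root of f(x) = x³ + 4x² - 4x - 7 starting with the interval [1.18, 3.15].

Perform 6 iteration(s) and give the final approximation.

f(x) = x³ + 4x² - 4x - 7
Initial interval: [1.18, 3.15]

Iteration 1:
  c_1 = (1.180000 + 3.150000)/2 = 2.165000
  f(c_1) = f(2.165000) = 13.236742
  f(a) × f(c) < 0, new interval: [1.180000, 2.165000]
Iteration 2:
  c_2 = (1.180000 + 2.165000)/2 = 1.672500
  f(c_2) = f(1.672500) = 2.177436
  f(a) × f(c) < 0, new interval: [1.180000, 1.672500]
Iteration 3:
  c_3 = (1.180000 + 1.672500)/2 = 1.426250
  f(c_3) = f(1.426250) = -1.666982
  f(a) × f(c) ≥ 0, new interval: [1.426250, 1.672500]
Iteration 4:
  c_4 = (1.426250 + 1.672500)/2 = 1.549375
  f(c_4) = f(1.549375) = 0.124124
  f(a) × f(c) < 0, new interval: [1.426250, 1.549375]
Iteration 5:
  c_5 = (1.426250 + 1.549375)/2 = 1.487812
  f(c_5) = f(1.487812) = -0.803505
  f(a) × f(c) ≥ 0, new interval: [1.487812, 1.549375]
Iteration 6:
  c_6 = (1.487812 + 1.549375)/2 = 1.518594
  f(c_6) = f(1.518594) = -0.347797
  f(a) × f(c) ≥ 0, new interval: [1.518594, 1.549375]

After 6 iteration(s), the approximation is c_6 = 1.518594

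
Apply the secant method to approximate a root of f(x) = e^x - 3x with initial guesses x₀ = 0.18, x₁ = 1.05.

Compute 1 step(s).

f(x) = e^x - 3x
x₀ = 0.18, x₁ = 1.05

Secant formula: x_{n+1} = x_n - f(x_n)(x_n - x_{n-1})/(f(x_n) - f(x_{n-1}))

Iteration 1:
  f(0.180000) = 0.657217
  f(1.050000) = -0.292349
  x_2 = 1.050000 - (-0.292349)×(1.050000 - 0.180000)/(-0.292349 - 0.657217)
       = 0.782148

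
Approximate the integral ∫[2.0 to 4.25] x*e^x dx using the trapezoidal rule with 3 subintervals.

f(x) = x*e^x
a = 2.0, b = 4.25, n = 3
h = (b - a)/n = 0.750000

Trapezoidal rule: (h/2)[f(x₀) + 2f(x₁) + 2f(x₂) + ... + f(xₙ)]

x_0 = 2.0000, f(x_0) = 14.778112, coefficient = 1
x_1 = 2.7500, f(x_1) = 43.017238, coefficient = 2
x_2 = 3.5000, f(x_2) = 115.904082, coefficient = 2
x_3 = 4.2500, f(x_3) = 297.948002, coefficient = 1

I ≈ (0.750000/2) × 630.568754 = 236.463283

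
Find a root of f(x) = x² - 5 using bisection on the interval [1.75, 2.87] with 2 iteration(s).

f(x) = x² - 5
Initial interval: [1.75, 2.87]

Iteration 1:
  c_1 = (1.750000 + 2.870000)/2 = 2.310000
  f(c_1) = f(2.310000) = 0.336100
  f(a) × f(c) < 0, new interval: [1.750000, 2.310000]
Iteration 2:
  c_2 = (1.750000 + 2.310000)/2 = 2.030000
  f(c_2) = f(2.030000) = -0.879100
  f(a) × f(c) ≥ 0, new interval: [2.030000, 2.310000]

After 2 iteration(s), the approximation is c_2 = 2.030000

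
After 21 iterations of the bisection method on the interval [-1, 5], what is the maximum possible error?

Bisection error bound: |error| ≤ (b-a)/2^n
|error| ≤ (5 - (-1))/2^21 = 6/2^21
|error| ≤ 0.0000028610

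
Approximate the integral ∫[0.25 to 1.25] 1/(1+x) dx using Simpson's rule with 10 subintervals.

f(x) = 1/(1+x)
a = 0.25, b = 1.25, n = 10
h = (b - a)/n = 0.100000

Simpson's rule: (h/3)[f(x₀) + 4f(x₁) + 2f(x₂) + ... + f(xₙ)]

x_0 = 0.2500, f(x_0) = 0.800000, coefficient = 1
x_1 = 0.3500, f(x_1) = 0.740741, coefficient = 4
x_2 = 0.4500, f(x_2) = 0.689655, coefficient = 2
x_3 = 0.5500, f(x_3) = 0.645161, coefficient = 4
x_4 = 0.6500, f(x_4) = 0.606061, coefficient = 2
x_5 = 0.7500, f(x_5) = 0.571429, coefficient = 4
x_6 = 0.8500, f(x_6) = 0.540541, coefficient = 2
x_7 = 0.9500, f(x_7) = 0.512821, coefficient = 4
x_8 = 1.0500, f(x_8) = 0.487805, coefficient = 2
x_9 = 1.1500, f(x_9) = 0.465116, coefficient = 4
x_10 = 1.2500, f(x_10) = 0.444444, coefficient = 1

I ≈ (0.100000/3) × 17.633636 = 0.587788
Exact value: 0.587787
Error: 0.000001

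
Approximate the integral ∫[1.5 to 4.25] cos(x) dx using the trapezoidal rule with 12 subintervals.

f(x) = cos(x)
a = 1.5, b = 4.25, n = 12
h = (b - a)/n = 0.229167

Trapezoidal rule: (h/2)[f(x₀) + 2f(x₁) + 2f(x₂) + ... + f(xₙ)]

x_0 = 1.5000, f(x_0) = 0.070737, coefficient = 1
x_1 = 1.7292, f(x_1) = -0.157709, coefficient = 2
x_2 = 1.9583, f(x_2) = -0.377909, coefficient = 2
x_3 = 2.1875, f(x_3) = -0.578349, coefficient = 2
x_4 = 2.4167, f(x_4) = -0.748549, coefficient = 2
x_5 = 2.6458, f(x_5) = -0.879608, coefficient = 2
x_6 = 2.8750, f(x_6) = -0.964674, coefficient = 2
x_7 = 3.1042, f(x_7) = -0.999300, coefficient = 2
x_8 = 3.3333, f(x_8) = -0.981674, coefficient = 2
x_9 = 3.5625, f(x_9) = -0.912719, coefficient = 2
x_10 = 3.7917, f(x_10) = -0.796039, coefficient = 2
x_11 = 4.0208, f(x_11) = -0.637736, coefficient = 2
x_12 = 4.2500, f(x_12) = -0.446087, coefficient = 1

I ≈ (0.229167/2) × -16.443881 = -1.884195
Exact value: -1.892484
Error: 0.008290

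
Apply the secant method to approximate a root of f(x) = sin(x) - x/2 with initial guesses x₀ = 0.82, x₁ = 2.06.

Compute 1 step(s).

f(x) = sin(x) - x/2
x₀ = 0.82, x₁ = 2.06

Secant formula: x_{n+1} = x_n - f(x_n)(x_n - x_{n-1})/(f(x_n) - f(x_{n-1}))

Iteration 1:
  f(0.820000) = 0.321146
  f(2.060000) = -0.147293
  x_2 = 2.060000 - (-0.147293)×(2.060000 - 0.820000)/(-0.147293 - 0.321146)
       = 1.670103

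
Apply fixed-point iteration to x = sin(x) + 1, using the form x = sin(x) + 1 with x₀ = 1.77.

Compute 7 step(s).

Equation: x = sin(x) + 1
Fixed-point form: x = sin(x) + 1
x₀ = 1.77

x_1 = g(1.770000) = 1.980224
x_2 = g(1.980224) = 1.917349
x_3 = g(1.917349) = 1.940549
x_4 = g(1.940549) = 1.932417
x_5 = g(1.932417) = 1.935325
x_6 = g(1.935325) = 1.934292
x_7 = g(1.934292) = 1.934660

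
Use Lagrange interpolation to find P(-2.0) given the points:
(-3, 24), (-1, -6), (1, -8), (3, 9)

Lagrange interpolation formula:
P(x) = Σ yᵢ × Lᵢ(x)
where Lᵢ(x) = Π_{j≠i} (x - xⱼ)/(xᵢ - xⱼ)

L_0(-2.0) = (-2.0 - (-1))/(-3 - (-1)) × (-2.0 - 1)/(-3 - 1) × (-2.0 - 3)/(-3 - 3) = 0.312500
L_1(-2.0) = (-2.0 - (-3))/(-1 - (-3)) × (-2.0 - 1)/(-1 - 1) × (-2.0 - 3)/(-1 - 3) = 0.937500
L_2(-2.0) = (-2.0 - (-3))/(1 - (-3)) × (-2.0 - (-1))/(1 - (-1)) × (-2.0 - 3)/(1 - 3) = -0.312500
L_3(-2.0) = (-2.0 - (-3))/(3 - (-3)) × (-2.0 - (-1))/(3 - (-1)) × (-2.0 - 1)/(3 - 1) = 0.062500

P(-2.0) = 24×L_0(-2.0) + (-6)×L_1(-2.0) + (-8)×L_2(-2.0) + 9×L_3(-2.0)
P(-2.0) = 4.937500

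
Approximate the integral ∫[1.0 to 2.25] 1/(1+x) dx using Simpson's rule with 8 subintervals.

f(x) = 1/(1+x)
a = 1.0, b = 2.25, n = 8
h = (b - a)/n = 0.156250

Simpson's rule: (h/3)[f(x₀) + 4f(x₁) + 2f(x₂) + ... + f(xₙ)]

x_0 = 1.0000, f(x_0) = 0.500000, coefficient = 1
x_1 = 1.1562, f(x_1) = 0.463768, coefficient = 4
x_2 = 1.3125, f(x_2) = 0.432432, coefficient = 2
x_3 = 1.4688, f(x_3) = 0.405063, coefficient = 4
x_4 = 1.6250, f(x_4) = 0.380952, coefficient = 2
x_5 = 1.7812, f(x_5) = 0.359551, coefficient = 4
x_6 = 1.9375, f(x_6) = 0.340426, coefficient = 2
x_7 = 2.0938, f(x_7) = 0.323232, coefficient = 4
x_8 = 2.2500, f(x_8) = 0.307692, coefficient = 1

I ≈ (0.156250/3) × 9.321770 = 0.485509
Exact value: 0.485508
Error: 0.000001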